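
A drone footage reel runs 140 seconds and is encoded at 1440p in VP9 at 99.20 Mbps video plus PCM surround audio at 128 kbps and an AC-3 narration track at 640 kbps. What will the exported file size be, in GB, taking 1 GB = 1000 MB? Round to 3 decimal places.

Audio total: 128 + 640 = 768 kbps = 0.768 Mbps.
Total bitrate: 99.20 + 0.768 = 99.968 Mbps.
Stream data: 99.968 Mbps × 140 s = 13995.5 Mb.
13,996 Mb ÷ 8 = 1,749 MB → 1.749 GB.

1.749 GB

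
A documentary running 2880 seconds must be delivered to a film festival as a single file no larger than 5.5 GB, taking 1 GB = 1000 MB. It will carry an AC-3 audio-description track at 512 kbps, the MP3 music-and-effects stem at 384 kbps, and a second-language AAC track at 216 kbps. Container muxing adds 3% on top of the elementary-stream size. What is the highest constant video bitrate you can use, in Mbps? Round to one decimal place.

13.7 Mbps

Budget: 5.5 GB = 44000.0 Mb.
Stream payload after overhead: 44000.0 / 1.03 = 42718.4 Mb.
Total bitrate budget: 42718.4 Mb / 2880 s = 14.833 Mbps.
Audio total: 512 + 384 + 216 = 1112 kbps = 1.112 Mbps.
Video: 14.833 − 1.112 = 13.721 Mbps.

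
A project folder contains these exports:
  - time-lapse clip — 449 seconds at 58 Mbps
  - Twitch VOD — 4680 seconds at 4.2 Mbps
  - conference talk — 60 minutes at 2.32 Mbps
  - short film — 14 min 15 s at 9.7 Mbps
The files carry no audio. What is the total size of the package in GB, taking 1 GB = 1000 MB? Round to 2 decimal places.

7.79 GB

time-lapse clip: 58.000 Mbps × 449 s = 26042.0 Mb
Twitch VOD: 4.200 Mbps × 4680 s = 19656.0 Mb
conference talk: 2.320 Mbps × 3600 s = 8352.0 Mb
short film: 9.700 Mbps × 855 s = 8293.5 Mb
Total: 62343.5 Mb = 7792.9 MB.
= 7.793 GB.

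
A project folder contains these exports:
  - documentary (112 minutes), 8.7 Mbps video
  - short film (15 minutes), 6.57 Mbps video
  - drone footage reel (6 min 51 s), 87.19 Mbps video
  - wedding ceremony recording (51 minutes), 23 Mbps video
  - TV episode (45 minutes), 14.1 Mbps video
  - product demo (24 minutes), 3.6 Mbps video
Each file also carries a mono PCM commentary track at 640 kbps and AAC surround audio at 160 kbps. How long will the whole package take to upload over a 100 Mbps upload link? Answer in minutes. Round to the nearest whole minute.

Audio total: 640 + 160 = 800 kbps = 0.800 Mbps.
documentary: 9.500 Mbps × 6720 s = 63840.0 Mb
short film: 7.370 Mbps × 900 s = 6633.0 Mb
drone footage reel: 87.990 Mbps × 411 s = 36163.9 Mb
wedding ceremony recording: 23.800 Mbps × 3060 s = 72828.0 Mb
TV episode: 14.900 Mbps × 2700 s = 40230.0 Mb
product demo: 4.400 Mbps × 1440 s = 6336.0 Mb
Total: 226030.9 Mb = 28253.9 MB.
At 100 Mbps: 226030.9 / 100 = 2260 s ≈ 37.7 minutes.

38 minutes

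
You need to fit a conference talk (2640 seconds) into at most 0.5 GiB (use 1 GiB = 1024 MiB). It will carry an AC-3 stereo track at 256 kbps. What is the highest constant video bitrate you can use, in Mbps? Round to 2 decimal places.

1.37 Mbps

Budget: 0.5 GiB = 4295.0 Mb.
Total bitrate budget: 4295.0 Mb / 2640 s = 1.627 Mbps.
Audio: 256 kbps = 0.256 Mbps.
Video: 1.627 − 0.256 = 1.371 Mbps.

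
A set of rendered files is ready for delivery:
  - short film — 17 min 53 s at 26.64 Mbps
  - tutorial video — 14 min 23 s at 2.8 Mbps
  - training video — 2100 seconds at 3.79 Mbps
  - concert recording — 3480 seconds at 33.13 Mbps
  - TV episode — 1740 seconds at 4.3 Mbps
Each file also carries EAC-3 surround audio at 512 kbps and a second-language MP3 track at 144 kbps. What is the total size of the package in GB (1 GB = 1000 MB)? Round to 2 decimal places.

Audio total: 512 + 144 = 656 kbps = 0.656 Mbps.
short film: 27.296 Mbps × 1073 s = 29288.6 Mb
tutorial video: 3.456 Mbps × 863 s = 2982.5 Mb
training video: 4.446 Mbps × 2100 s = 9336.6 Mb
concert recording: 33.786 Mbps × 3480 s = 117575.3 Mb
TV episode: 4.956 Mbps × 1740 s = 8623.4 Mb
Total: 167806.5 Mb = 20975.8 MB.
= 20.98 GB.

20.98 GB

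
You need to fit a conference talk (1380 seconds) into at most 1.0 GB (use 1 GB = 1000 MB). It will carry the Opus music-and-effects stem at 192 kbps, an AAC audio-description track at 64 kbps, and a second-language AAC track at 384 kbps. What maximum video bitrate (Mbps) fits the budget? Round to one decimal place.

Budget: 1.0 GB = 8000.0 Mb.
Total bitrate budget: 8000.0 Mb / 1380 s = 5.797 Mbps.
Audio total: 192 + 64 + 384 = 640 kbps = 0.640 Mbps.
Video: 5.797 − 0.640 = 5.157 Mbps.

5.2 Mbps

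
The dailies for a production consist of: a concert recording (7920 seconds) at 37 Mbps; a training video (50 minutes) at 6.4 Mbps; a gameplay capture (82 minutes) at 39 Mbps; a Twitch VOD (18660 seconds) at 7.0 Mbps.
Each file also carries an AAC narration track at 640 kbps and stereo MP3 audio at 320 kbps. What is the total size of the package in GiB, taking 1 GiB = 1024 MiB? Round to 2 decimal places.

77.75 GiB

Audio total: 640 + 320 = 960 kbps = 0.960 Mbps.
concert recording: 37.960 Mbps × 7920 s = 300643.2 Mb
training video: 7.360 Mbps × 3000 s = 22080.0 Mb
gameplay capture: 39.960 Mbps × 4920 s = 196603.2 Mb
Twitch VOD: 7.960 Mbps × 18660 s = 148533.6 Mb
Total: 667860.0 Mb = 83482.5 MB.
= 77.75 GiB.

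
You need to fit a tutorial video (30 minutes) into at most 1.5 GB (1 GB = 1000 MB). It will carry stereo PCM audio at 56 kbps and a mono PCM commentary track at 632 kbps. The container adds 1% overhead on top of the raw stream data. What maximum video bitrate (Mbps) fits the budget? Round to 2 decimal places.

5.91 Mbps

Budget: 1.5 GB = 12000.0 Mb.
Stream payload after overhead: 12000.0 / 1.01 = 11881.2 Mb.
30 min = 1800 s
Total bitrate budget: 11881.2 Mb / 1800 s = 6.601 Mbps.
Audio total: 56 + 632 = 688 kbps = 0.688 Mbps.
Video: 6.601 − 0.688 = 5.913 Mbps.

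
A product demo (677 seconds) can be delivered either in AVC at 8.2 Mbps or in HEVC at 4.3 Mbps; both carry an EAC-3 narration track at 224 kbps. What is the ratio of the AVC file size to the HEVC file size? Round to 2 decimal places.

Audio: 224 kbps = 0.224 Mbps.
AVC: 8.424 Mbps × 677 s = 5703.0 Mb = 0.664 GiB.
HEVC: 4.524 Mbps × 677 s = 3062.7 Mb = 0.357 GiB.
Ratio: 0.664 / 0.357 = 1.862.

1.86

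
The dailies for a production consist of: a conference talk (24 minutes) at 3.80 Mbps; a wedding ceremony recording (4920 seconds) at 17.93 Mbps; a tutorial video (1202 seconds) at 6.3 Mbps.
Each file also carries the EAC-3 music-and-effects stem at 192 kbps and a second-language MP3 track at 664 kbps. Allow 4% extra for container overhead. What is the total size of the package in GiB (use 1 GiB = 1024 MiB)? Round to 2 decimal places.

13.04 GiB

Audio total: 192 + 664 = 856 kbps = 0.856 Mbps.
conference talk: 4.656 Mbps × 1440 s × 1.04 = 6972.8 Mb
wedding ceremony recording: 18.786 Mbps × 4920 s × 1.04 = 96124.2 Mb
tutorial video: 7.156 Mbps × 1202 s × 1.04 = 8945.6 Mb
Total: 112042.6 Mb = 14005.3 MB.
= 13.04 GiB.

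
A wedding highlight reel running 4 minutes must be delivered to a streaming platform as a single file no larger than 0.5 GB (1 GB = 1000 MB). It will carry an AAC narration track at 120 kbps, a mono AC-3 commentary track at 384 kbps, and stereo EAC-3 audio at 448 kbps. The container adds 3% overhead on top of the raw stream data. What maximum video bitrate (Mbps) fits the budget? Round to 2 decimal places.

Budget: 0.5 GB = 4000.0 Mb.
Stream payload after overhead: 4000.0 / 1.03 = 3883.5 Mb.
4 min = 240 s
Total bitrate budget: 3883.5 Mb / 240 s = 16.181 Mbps.
Audio total: 120 + 384 + 448 = 952 kbps = 0.952 Mbps.
Video: 16.181 − 0.952 = 15.229 Mbps.

15.23 Mbps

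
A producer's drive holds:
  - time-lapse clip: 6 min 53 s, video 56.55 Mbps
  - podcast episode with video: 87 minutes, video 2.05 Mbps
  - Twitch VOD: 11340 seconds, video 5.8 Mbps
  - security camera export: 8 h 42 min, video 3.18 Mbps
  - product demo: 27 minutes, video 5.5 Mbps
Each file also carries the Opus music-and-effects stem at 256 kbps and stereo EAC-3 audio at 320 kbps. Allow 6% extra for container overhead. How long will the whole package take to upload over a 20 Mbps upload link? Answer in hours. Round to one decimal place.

Audio total: 256 + 320 = 576 kbps = 0.576 Mbps.
time-lapse clip: 57.126 Mbps × 413 s × 1.06 = 25008.6 Mb
podcast episode with video: 2.626 Mbps × 5220 s × 1.06 = 14530.2 Mb
Twitch VOD: 6.376 Mbps × 11340 s × 1.06 = 76642.1 Mb
security camera export: 3.756 Mbps × 31320 s × 1.06 = 124696.2 Mb
product demo: 6.076 Mbps × 1620 s × 1.06 = 10433.7 Mb
Total: 251310.8 Mb = 31413.8 MB.
At 20 Mbps: 251310.8 / 20 = 12566 s ≈ 3.49 hours.

3.5 hours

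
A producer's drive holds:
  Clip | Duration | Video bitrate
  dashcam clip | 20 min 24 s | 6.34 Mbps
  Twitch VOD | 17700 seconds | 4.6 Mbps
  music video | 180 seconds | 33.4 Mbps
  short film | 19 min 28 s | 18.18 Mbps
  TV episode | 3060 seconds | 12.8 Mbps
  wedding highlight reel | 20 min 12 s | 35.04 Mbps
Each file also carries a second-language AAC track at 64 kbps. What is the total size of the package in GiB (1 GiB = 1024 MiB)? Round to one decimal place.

Audio: 64 kbps = 0.064 Mbps.
dashcam clip: 6.404 Mbps × 1224 s = 7838.5 Mb
Twitch VOD: 4.664 Mbps × 17700 s = 82552.8 Mb
music video: 33.464 Mbps × 180 s = 6023.5 Mb
short film: 18.244 Mbps × 1168 s = 21309.0 Mb
TV episode: 12.864 Mbps × 3060 s = 39363.8 Mb
wedding highlight reel: 35.104 Mbps × 1212 s = 42546.0 Mb
Total: 199633.7 Mb = 24954.2 MB.
= 23.24 GiB.

23.2 GiB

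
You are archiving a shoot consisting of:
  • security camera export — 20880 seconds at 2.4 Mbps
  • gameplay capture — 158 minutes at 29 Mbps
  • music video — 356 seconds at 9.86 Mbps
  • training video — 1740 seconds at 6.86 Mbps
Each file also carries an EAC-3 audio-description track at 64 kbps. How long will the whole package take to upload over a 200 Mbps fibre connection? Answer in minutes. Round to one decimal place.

28.5 minutes

Audio: 64 kbps = 0.064 Mbps.
security camera export: 2.464 Mbps × 20880 s = 51448.3 Mb
gameplay capture: 29.064 Mbps × 9480 s = 275526.7 Mb
music video: 9.924 Mbps × 356 s = 3532.9 Mb
training video: 6.924 Mbps × 1740 s = 12047.8 Mb
Total: 342555.7 Mb = 42819.5 MB.
At 200 Mbps: 342555.7 / 200 = 1713 s ≈ 28.5 minutes.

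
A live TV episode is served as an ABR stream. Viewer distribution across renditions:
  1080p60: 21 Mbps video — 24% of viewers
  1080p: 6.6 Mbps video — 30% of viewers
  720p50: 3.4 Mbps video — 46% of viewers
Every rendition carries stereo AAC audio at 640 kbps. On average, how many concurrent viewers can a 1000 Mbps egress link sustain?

108

Audio: 640 kbps = 0.640 Mbps.
Average per-viewer bitrate: 0.24×21.640 + 0.30×7.240 + 0.46×4.040 = 9.224 Mbps.
1000 Mbps = 1,000 Mbps; 1,000 / 9.224 = 108.41 → 108.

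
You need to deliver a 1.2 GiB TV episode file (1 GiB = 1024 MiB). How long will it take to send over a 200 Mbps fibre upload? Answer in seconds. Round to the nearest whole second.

File: 1.2 GiB = 10307.9 Mb.
At 200 Mbps: 10307.9 / 200 = 51.5 s ≈ 51.5 seconds.

52 seconds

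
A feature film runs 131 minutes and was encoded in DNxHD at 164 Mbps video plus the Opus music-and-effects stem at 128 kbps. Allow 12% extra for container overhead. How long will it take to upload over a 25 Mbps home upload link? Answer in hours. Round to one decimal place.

131 min = 7860 s
Audio: 128 kbps = 0.128 Mbps.
Total bitrate: 164.128 Mbps.
File: 164.128 Mbps × 7860 s = 1290046.1 Mb.
With 12% container overhead: ×1.12. → 1444851.6 Mb.
At 25 Mbps: 1444851.6 / 25 = 57794.1 s ≈ 16.1 hours.

16.1 hours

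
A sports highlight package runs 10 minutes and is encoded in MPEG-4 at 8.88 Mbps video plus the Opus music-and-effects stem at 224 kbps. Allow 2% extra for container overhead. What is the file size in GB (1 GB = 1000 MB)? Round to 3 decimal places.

10 min = 600 s
Audio: 224 kbps = 0.224 Mbps.
Total bitrate: 8.88 + 0.224 = 9.104 Mbps.
Stream data: 9.104 Mbps × 600 s = 5462.4 Mb.
With 2% container overhead: ×1.02.
5,572 Mb ÷ 8 = 696.5 MB → 0.6965 GB.

0.696 GB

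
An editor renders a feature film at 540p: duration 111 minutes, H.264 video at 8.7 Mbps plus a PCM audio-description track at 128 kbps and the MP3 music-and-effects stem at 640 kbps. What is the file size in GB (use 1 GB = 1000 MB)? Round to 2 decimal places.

111 min = 6660 s
Audio total: 128 + 640 = 768 kbps = 0.768 Mbps.
Total bitrate: 8.7 + 0.768 = 9.468 Mbps.
Stream data: 9.468 Mbps × 6660 s = 63056.9 Mb.
63,057 Mb ÷ 8 = 7,882 MB → 7.882 GB.

7.88 GB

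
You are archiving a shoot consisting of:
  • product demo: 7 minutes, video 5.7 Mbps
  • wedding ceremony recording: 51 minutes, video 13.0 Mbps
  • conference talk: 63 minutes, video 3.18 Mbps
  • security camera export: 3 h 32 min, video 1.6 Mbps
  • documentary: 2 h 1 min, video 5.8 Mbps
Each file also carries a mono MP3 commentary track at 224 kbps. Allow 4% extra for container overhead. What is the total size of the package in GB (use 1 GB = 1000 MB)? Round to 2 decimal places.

Audio: 224 kbps = 0.224 Mbps.
product demo: 5.924 Mbps × 420 s × 1.04 = 2587.6 Mb
wedding ceremony recording: 13.224 Mbps × 3060 s × 1.04 = 42084.1 Mb
conference talk: 3.404 Mbps × 3780 s × 1.04 = 13381.8 Mb
security camera export: 1.824 Mbps × 12720 s × 1.04 = 24129.3 Mb
documentary: 6.024 Mbps × 7260 s × 1.04 = 45483.6 Mb
Total: 127666.4 Mb = 15958.3 MB.
= 15.96 GB.

15.96 GB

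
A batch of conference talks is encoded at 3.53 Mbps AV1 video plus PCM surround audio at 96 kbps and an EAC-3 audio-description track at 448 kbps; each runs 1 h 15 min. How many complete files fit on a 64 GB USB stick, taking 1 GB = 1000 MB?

27

1 h 15 min = 75 min = 4500 s
Audio total: 96 + 448 = 544 kbps = 0.544 Mbps.
Total bitrate: 4.074 Mbps.
Per item: 4.074 Mbps × 4500 s = 18,333 Mb = 2,292 MB.
Capacity: 64 GB = 512,000 Mb; 27.93 items → 27 complete.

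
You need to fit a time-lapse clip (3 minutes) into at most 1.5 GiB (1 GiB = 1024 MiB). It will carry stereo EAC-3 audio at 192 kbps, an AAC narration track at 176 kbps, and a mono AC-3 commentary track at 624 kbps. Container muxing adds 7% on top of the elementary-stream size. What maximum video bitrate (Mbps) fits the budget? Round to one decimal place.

Budget: 1.5 GiB = 12884.9 Mb.
Stream payload after overhead: 12884.9 / 1.07 = 12042.0 Mb.
3 min = 180 s
Total bitrate budget: 12042.0 Mb / 180 s = 66.900 Mbps.
Audio total: 192 + 176 + 624 = 992 kbps = 0.992 Mbps.
Video: 66.900 − 0.992 = 65.908 Mbps.

65.9 Mbps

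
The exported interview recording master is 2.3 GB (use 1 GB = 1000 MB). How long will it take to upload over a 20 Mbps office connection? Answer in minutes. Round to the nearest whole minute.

15 minutes

File: 2.3 GB = 18400.0 Mb.
At 20 Mbps: 18400.0 / 20 = 920.0 s ≈ 15.3 minutes.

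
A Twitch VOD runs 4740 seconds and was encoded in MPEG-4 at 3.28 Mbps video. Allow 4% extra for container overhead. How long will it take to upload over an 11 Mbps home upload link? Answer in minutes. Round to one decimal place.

File: 3.280 Mbps × 4740 s = 15547.2 Mb.
With 4% container overhead: ×1.04. → 16169.1 Mb.
At 11 Mbps: 16169.1 / 11 = 1469.9 s ≈ 24.5 minutes.

24.5 minutes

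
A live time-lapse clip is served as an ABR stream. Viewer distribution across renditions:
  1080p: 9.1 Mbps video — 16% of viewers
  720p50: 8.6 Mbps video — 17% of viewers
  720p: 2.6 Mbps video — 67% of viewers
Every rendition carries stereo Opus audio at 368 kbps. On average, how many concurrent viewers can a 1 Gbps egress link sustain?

198

Audio: 368 kbps = 0.368 Mbps.
Average per-viewer bitrate: 0.16×9.468 + 0.17×8.968 + 0.67×2.968 = 5.028 Mbps.
1 Gbps = 1,000 Mbps; 1,000 / 5.028 = 198.89 → 198.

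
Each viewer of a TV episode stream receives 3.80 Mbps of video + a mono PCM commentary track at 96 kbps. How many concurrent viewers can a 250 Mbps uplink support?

64

Audio: 96 kbps = 0.096 Mbps.
Per-viewer media rate: 3.896 Mbps.
250 Mbps = 250.0 Mbps; 250.0 / 3.896 = 64.17 → 64 viewers.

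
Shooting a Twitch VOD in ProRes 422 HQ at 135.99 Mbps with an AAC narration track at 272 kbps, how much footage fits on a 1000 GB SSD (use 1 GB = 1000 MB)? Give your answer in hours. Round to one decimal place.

16.3 hours

Audio: 272 kbps = 0.272 Mbps.
Total bitrate: 135.99 + 0.272 = 136.262 Mbps.
Capacity: 1000 GB = 8,000,000 Mb.
Recording time: 8,000,000 / 136.262 = 58,710 s ≈ 16.3 hours.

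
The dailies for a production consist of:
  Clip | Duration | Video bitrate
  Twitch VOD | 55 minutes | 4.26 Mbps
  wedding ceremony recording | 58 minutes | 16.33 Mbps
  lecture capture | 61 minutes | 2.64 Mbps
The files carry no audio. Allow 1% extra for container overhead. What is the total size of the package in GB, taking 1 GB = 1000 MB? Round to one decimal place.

10.2 GB

Twitch VOD: 4.260 Mbps × 3300 s × 1.01 = 14198.6 Mb
wedding ceremony recording: 16.330 Mbps × 3480 s × 1.01 = 57396.7 Mb
lecture capture: 2.640 Mbps × 3660 s × 1.01 = 9759.0 Mb
Total: 81354.3 Mb = 10169.3 MB.
= 10.17 GB.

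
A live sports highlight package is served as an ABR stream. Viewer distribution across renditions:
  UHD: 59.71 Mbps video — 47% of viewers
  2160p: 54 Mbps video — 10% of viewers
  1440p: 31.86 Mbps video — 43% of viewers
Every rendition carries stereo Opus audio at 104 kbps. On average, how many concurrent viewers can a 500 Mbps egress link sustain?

10

Audio: 104 kbps = 0.104 Mbps.
Average per-viewer bitrate: 0.47×59.814 + 0.10×54.104 + 0.43×31.964 = 47.267 Mbps.
500 Mbps = 500.0 Mbps; 500.0 / 47.267 = 10.58 → 10.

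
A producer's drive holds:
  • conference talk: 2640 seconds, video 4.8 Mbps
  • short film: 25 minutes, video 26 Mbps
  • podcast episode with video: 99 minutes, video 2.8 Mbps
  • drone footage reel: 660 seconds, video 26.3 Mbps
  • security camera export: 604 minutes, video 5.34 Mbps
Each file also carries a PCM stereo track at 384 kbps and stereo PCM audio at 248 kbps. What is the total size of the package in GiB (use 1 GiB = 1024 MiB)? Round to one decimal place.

Audio total: 384 + 248 = 632 kbps = 0.632 Mbps.
conference talk: 5.432 Mbps × 2640 s = 14340.5 Mb
short film: 26.632 Mbps × 1500 s = 39948.0 Mb
podcast episode with video: 3.432 Mbps × 5940 s = 20386.1 Mb
drone footage reel: 26.932 Mbps × 660 s = 17775.1 Mb
security camera export: 5.972 Mbps × 36240 s = 216425.3 Mb
Total: 308875.0 Mb = 38609.4 MB.
= 35.96 GiB.

36.0 GiB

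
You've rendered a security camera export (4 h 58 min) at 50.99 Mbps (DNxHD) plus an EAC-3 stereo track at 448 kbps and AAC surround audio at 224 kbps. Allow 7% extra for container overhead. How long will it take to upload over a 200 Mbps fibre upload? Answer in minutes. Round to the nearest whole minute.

4 h 58 min = 298 min = 17880 s
Audio total: 448 + 224 = 672 kbps = 0.672 Mbps.
Total bitrate: 51.662 Mbps.
File: 51.662 Mbps × 17880 s = 923716.6 Mb.
With 7% container overhead: ×1.07. → 988376.7 Mb.
At 200 Mbps: 988376.7 / 200 = 4941.9 s ≈ 82.4 minutes.

82 minutes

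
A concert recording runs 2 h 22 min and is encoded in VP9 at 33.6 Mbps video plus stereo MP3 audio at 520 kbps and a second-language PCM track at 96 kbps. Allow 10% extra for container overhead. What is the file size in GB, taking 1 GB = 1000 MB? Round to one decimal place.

2 h 22 min = 142 min = 8520 s
Audio total: 520 + 96 = 616 kbps = 0.616 Mbps.
Total bitrate: 33.6 + 0.616 = 34.216 Mbps.
Stream data: 34.216 Mbps × 8520 s = 291520.3 Mb.
With 10% container overhead: ×1.10.
320,672 Mb ÷ 8 = 40,084 MB → 40.08 GB.

40.1 GB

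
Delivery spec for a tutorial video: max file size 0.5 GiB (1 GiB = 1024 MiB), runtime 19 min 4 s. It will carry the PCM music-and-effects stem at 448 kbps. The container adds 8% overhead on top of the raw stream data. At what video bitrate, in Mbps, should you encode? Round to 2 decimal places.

3.03 Mbps

Budget: 0.5 GiB = 4295.0 Mb.
Stream payload after overhead: 4295.0 / 1.08 = 3976.8 Mb.
19 min 4 s = 1144 s
Total bitrate budget: 3976.8 Mb / 1144 s = 3.476 Mbps.
Audio: 448 kbps = 0.448 Mbps.
Video: 3.476 − 0.448 = 3.028 Mbps.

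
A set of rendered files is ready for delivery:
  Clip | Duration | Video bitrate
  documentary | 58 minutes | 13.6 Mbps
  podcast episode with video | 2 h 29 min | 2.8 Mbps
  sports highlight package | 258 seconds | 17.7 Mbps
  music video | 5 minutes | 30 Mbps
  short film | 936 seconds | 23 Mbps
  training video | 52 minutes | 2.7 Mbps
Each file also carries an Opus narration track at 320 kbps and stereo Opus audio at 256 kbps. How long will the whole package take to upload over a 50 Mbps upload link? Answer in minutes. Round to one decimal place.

Audio total: 320 + 256 = 576 kbps = 0.576 Mbps.
documentary: 14.176 Mbps × 3480 s = 49332.5 Mb
podcast episode with video: 3.376 Mbps × 8940 s = 30181.4 Mb
sports highlight package: 18.276 Mbps × 258 s = 4715.2 Mb
music video: 30.576 Mbps × 300 s = 9172.8 Mb
short film: 23.576 Mbps × 936 s = 22067.1 Mb
training video: 3.276 Mbps × 3120 s = 10221.1 Mb
Total: 125690.2 Mb = 15711.3 MB.
At 50 Mbps: 125690.2 / 50 = 2514 s ≈ 41.9 minutes.

41.9 minutes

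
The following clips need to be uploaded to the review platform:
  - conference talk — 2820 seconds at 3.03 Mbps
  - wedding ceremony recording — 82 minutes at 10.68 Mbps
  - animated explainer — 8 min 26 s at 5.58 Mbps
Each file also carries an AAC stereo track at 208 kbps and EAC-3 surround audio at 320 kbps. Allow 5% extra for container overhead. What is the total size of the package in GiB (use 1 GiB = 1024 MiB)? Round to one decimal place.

8.3 GiB

Audio total: 208 + 320 = 528 kbps = 0.528 Mbps.
conference talk: 3.558 Mbps × 2820 s × 1.05 = 10535.2 Mb
wedding ceremony recording: 11.208 Mbps × 4920 s × 1.05 = 57900.5 Mb
animated explainer: 6.108 Mbps × 506 s × 1.05 = 3245.2 Mb
Total: 71680.9 Mb = 8960.1 MB.
= 8.345 GiB.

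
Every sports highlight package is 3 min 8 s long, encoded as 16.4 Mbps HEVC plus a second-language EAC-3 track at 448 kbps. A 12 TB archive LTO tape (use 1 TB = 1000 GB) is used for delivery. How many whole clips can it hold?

30308

3 min 8 s = 188 s
Audio: 448 kbps = 0.448 Mbps.
Total bitrate: 16.848 Mbps.
Per item: 16.848 Mbps × 188 s = 3,167 Mb = 395.9 MB.
Capacity: 12 TB = 96,000,000 Mb; 30308.54 items → 30308 complete.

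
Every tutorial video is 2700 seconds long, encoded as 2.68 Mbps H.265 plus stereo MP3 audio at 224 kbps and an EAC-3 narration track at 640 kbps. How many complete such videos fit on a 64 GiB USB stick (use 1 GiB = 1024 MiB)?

Audio total: 224 + 640 = 864 kbps = 0.864 Mbps.
Total bitrate: 3.544 Mbps.
Per item: 3.544 Mbps × 2700 s = 9,569 Mb = 1,196 MB.
Capacity: 64 GiB = 549,756 Mb; 57.45 items → 57 complete.

57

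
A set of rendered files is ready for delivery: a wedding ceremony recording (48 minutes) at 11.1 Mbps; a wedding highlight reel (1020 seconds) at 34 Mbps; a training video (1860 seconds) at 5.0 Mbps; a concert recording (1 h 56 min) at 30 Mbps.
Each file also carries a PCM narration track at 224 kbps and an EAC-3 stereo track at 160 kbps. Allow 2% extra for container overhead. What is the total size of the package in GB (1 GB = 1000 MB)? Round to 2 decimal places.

36.93 GB

Audio total: 224 + 160 = 384 kbps = 0.384 Mbps.
wedding ceremony recording: 11.484 Mbps × 2880 s × 1.02 = 33735.4 Mb
wedding highlight reel: 34.384 Mbps × 1020 s × 1.02 = 35773.1 Mb
training video: 5.384 Mbps × 1860 s × 1.02 = 10214.5 Mb
concert recording: 30.384 Mbps × 6960 s × 1.02 = 215702.1 Mb
Total: 295425.1 Mb = 36928.1 MB.
= 36.93 GB.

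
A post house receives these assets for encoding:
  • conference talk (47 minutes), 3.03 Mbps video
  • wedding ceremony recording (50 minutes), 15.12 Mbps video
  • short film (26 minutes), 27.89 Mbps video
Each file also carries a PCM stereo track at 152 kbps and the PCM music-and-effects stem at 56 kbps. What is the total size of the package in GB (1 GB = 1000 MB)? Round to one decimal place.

Audio total: 152 + 56 = 208 kbps = 0.208 Mbps.
conference talk: 3.238 Mbps × 2820 s = 9131.2 Mb
wedding ceremony recording: 15.328 Mbps × 3000 s = 45984.0 Mb
short film: 28.098 Mbps × 1560 s = 43832.9 Mb
Total: 98948.0 Mb = 12368.5 MB.
= 12.37 GB.

12.4 GB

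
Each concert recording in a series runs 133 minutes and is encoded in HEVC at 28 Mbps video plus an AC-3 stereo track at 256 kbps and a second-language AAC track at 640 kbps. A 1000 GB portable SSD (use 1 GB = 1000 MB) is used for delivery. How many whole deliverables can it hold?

34

133 min = 7980 s
Audio total: 256 + 640 = 896 kbps = 0.896 Mbps.
Total bitrate: 28.896 Mbps.
Per item: 28.896 Mbps × 7980 s = 230,590 Mb = 28,824 MB.
Capacity: 1000 GB = 8,000,000 Mb; 34.69 items → 34 complete.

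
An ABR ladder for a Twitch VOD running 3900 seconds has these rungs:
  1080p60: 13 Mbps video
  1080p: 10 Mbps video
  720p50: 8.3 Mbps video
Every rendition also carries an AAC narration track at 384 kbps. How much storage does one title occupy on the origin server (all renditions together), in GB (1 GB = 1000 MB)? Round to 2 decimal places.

15.82 GB

Audio: 384 kbps = 0.384 Mbps.
Sum of rendition bitrates: (13+0.384) + (10+0.384) + (8.3+0.384) = 32.452 Mbps.
× 3900 s = 126,563 Mb = 15,820 MB = 15.82 GB.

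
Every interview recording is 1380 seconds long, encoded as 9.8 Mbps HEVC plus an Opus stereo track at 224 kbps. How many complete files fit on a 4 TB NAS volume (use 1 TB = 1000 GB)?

Audio: 224 kbps = 0.224 Mbps.
Total bitrate: 10.024 Mbps.
Per item: 10.024 Mbps × 1380 s = 13,833 Mb = 1,729 MB.
Capacity: 4 TB = 32,000,000 Mb; 2313.29 items → 2313 complete.

2313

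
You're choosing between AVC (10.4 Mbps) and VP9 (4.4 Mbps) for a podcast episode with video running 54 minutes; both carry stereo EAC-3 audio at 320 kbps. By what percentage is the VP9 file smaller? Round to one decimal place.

56.0%

54 min = 3240 s
Audio: 320 kbps = 0.320 Mbps.
AVC: 10.720 Mbps × 3240 s = 34732.8 Mb = 4.342 GB.
VP9: 4.720 Mbps × 3240 s = 15292.8 Mb = 1.912 GB.
Reduction: (1 − 1.912/4.342) × 100 = 55.97%.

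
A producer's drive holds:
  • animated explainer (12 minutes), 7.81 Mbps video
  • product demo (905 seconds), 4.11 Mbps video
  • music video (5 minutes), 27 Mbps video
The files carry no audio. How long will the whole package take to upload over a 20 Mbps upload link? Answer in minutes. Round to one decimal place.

14.5 minutes

animated explainer: 7.810 Mbps × 720 s = 5623.2 Mb
product demo: 4.110 Mbps × 905 s = 3719.6 Mb
music video: 27.000 Mbps × 300 s = 8100.0 Mb
Total: 17442.8 Mb = 2180.3 MB.
At 20 Mbps: 17442.8 / 20 = 872 s ≈ 14.5 minutes.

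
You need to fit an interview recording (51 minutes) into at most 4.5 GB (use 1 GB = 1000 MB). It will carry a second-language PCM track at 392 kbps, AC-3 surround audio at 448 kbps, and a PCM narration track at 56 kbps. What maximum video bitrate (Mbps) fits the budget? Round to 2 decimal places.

Budget: 4.5 GB = 36000.0 Mb.
51 min = 3060 s
Total bitrate budget: 36000.0 Mb / 3060 s = 11.765 Mbps.
Audio total: 392 + 448 + 56 = 896 kbps = 0.896 Mbps.
Video: 11.765 − 0.896 = 10.869 Mbps.

10.87 Mbps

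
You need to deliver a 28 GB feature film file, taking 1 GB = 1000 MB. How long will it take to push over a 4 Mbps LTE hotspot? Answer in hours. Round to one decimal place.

15.6 hours

File: 28 GB = 224000.0 Mb.
At 4 Mbps: 224000.0 / 4 = 56000.0 s ≈ 15.6 hours.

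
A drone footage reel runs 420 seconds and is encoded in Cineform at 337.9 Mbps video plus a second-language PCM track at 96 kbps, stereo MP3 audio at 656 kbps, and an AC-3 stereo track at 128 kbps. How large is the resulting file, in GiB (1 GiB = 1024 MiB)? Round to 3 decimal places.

Audio total: 96 + 656 + 128 = 880 kbps = 0.880 Mbps.
Total bitrate: 337.9 + 0.880 = 338.780 Mbps.
Stream data: 338.780 Mbps × 420 s = 142287.6 Mb.
142,288 Mb = 17,785,950,000 bytes ÷ 1,073,741,824 = 16.56 GiB.

16.564 GiB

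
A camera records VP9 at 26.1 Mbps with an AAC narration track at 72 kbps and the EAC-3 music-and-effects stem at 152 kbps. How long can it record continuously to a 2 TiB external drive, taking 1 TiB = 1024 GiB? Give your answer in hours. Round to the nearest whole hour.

186 hours

Audio total: 72 + 152 = 224 kbps = 0.224 Mbps.
Total bitrate: 26.1 + 0.224 = 26.324 Mbps.
Capacity: 2 TiB = 17,592,186 Mb.
Recording time: 17,592,186 / 26.324 = 668,295 s ≈ 186 hours.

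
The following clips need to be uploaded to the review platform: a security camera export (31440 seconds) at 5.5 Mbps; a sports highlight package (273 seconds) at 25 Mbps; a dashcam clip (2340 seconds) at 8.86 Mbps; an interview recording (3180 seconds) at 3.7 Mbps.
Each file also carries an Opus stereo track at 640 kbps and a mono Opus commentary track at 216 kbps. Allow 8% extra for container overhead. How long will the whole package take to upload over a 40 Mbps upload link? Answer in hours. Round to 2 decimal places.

1.83 hours

Audio total: 640 + 216 = 856 kbps = 0.856 Mbps.
security camera export: 6.356 Mbps × 31440 s × 1.08 = 215819.3 Mb
sports highlight package: 25.856 Mbps × 273 s × 1.08 = 7623.4 Mb
dashcam clip: 9.716 Mbps × 2340 s × 1.08 = 24554.3 Mb
interview recording: 4.556 Mbps × 3180 s × 1.08 = 15647.1 Mb
Total: 263644.0 Mb = 32955.5 MB.
At 40 Mbps: 263644.0 / 40 = 6591 s ≈ 1.83 hours.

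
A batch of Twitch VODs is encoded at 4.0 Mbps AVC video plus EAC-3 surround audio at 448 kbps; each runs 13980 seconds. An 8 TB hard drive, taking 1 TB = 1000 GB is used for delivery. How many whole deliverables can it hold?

1029

Audio: 448 kbps = 0.448 Mbps.
Total bitrate: 4.448 Mbps.
Per item: 4.448 Mbps × 13980 s = 62,183 Mb = 7,773 MB.
Capacity: 8 TB = 64,000,000 Mb; 1029.22 items → 1029 complete.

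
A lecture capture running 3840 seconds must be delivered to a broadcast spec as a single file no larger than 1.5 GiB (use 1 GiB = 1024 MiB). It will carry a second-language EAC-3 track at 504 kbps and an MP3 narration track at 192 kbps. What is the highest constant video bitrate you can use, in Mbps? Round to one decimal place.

Budget: 1.5 GiB = 12884.9 Mb.
Total bitrate budget: 12884.9 Mb / 3840 s = 3.355 Mbps.
Audio total: 504 + 192 = 696 kbps = 0.696 Mbps.
Video: 3.355 − 0.696 = 2.659 Mbps.

2.7 Mbps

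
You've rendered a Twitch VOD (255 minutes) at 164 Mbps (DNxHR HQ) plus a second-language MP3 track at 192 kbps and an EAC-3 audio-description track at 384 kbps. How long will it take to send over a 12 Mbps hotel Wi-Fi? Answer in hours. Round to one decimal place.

58.3 hours

255 min = 15300 s
Audio total: 192 + 384 = 576 kbps = 0.576 Mbps.
Total bitrate: 164.576 Mbps.
File: 164.576 Mbps × 15300 s = 2518012.8 Mb.
At 12 Mbps: 2518012.8 / 12 = 209834.4 s ≈ 58.3 hours.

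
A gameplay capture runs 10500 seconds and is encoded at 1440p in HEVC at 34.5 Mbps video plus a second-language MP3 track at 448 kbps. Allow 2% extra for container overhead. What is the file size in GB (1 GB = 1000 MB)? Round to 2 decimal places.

Audio: 448 kbps = 0.448 Mbps.
Total bitrate: 34.5 + 0.448 = 34.948 Mbps.
Stream data: 34.948 Mbps × 10500 s = 366954.0 Mb.
With 2% container overhead: ×1.02.
374,293 Mb ÷ 8 = 46,787 MB → 46.79 GB.

46.79 GB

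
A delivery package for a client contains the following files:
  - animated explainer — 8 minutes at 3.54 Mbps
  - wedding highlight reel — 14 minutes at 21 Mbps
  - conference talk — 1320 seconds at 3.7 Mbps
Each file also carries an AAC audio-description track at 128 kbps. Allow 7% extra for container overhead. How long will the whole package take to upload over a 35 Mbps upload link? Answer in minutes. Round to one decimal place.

12.5 minutes

Audio: 128 kbps = 0.128 Mbps.
animated explainer: 3.668 Mbps × 480 s × 1.07 = 1883.9 Mb
wedding highlight reel: 21.128 Mbps × 840 s × 1.07 = 18989.8 Mb
conference talk: 3.828 Mbps × 1320 s × 1.07 = 5406.7 Mb
Total: 26280.4 Mb = 3285.0 MB.
At 35 Mbps: 26280.4 / 35 = 751 s ≈ 12.5 minutes.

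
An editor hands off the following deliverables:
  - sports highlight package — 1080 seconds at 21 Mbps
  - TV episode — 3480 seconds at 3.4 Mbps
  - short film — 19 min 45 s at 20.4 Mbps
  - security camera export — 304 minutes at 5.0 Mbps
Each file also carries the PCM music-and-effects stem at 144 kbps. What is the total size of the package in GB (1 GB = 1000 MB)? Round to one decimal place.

19.2 GB

Audio: 144 kbps = 0.144 Mbps.
sports highlight package: 21.144 Mbps × 1080 s = 22835.5 Mb
TV episode: 3.544 Mbps × 3480 s = 12333.1 Mb
short film: 20.544 Mbps × 1185 s = 24344.6 Mb
security camera export: 5.144 Mbps × 18240 s = 93826.6 Mb
Total: 153339.8 Mb = 19167.5 MB.
= 19.17 GB.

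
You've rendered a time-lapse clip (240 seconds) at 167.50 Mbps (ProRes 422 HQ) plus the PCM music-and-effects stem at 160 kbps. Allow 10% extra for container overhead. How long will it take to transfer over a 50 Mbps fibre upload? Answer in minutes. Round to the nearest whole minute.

Audio: 160 kbps = 0.160 Mbps.
Total bitrate: 167.660 Mbps.
File: 167.660 Mbps × 240 s = 40238.4 Mb.
With 10% container overhead: ×1.10. → 44262.2 Mb.
At 50 Mbps: 44262.2 / 50 = 885.2 s ≈ 14.8 minutes.

15 minutes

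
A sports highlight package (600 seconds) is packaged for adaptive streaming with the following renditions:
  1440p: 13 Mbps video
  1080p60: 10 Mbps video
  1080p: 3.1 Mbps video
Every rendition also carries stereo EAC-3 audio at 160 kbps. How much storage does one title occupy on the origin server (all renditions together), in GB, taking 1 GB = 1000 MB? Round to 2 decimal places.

1.99 GB

Audio: 160 kbps = 0.160 Mbps.
Sum of rendition bitrates: (13+0.160) + (10+0.160) + (3.1+0.160) = 26.580 Mbps.
× 600 s = 15,948 Mb = 1,994 MB = 1.994 GB.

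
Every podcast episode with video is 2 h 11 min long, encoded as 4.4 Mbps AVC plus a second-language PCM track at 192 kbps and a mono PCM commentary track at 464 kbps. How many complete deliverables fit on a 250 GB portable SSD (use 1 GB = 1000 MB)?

2 h 11 min = 131 min = 7860 s
Audio total: 192 + 464 = 656 kbps = 0.656 Mbps.
Total bitrate: 5.056 Mbps.
Per item: 5.056 Mbps × 7860 s = 39,740 Mb = 4,968 MB.
Capacity: 250 GB = 2,000,000 Mb; 50.33 items → 50 complete.

50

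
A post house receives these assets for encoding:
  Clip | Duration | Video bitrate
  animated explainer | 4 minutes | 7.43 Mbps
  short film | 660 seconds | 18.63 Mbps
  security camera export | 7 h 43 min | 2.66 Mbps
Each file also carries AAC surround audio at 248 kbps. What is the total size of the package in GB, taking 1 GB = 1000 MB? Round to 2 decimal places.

11.89 GB

Audio: 248 kbps = 0.248 Mbps.
animated explainer: 7.678 Mbps × 240 s = 1842.7 Mb
short film: 18.878 Mbps × 660 s = 12459.5 Mb
security camera export: 2.908 Mbps × 27780 s = 80784.2 Mb
Total: 95086.4 Mb = 11885.8 MB.
= 11.89 GB.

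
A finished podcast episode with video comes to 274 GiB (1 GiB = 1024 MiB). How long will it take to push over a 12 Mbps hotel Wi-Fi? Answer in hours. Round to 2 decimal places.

54.48 hours

File: 274 GiB = 2353642.1 Mb.
At 12 Mbps: 2353642.1 / 12 = 196136.8 s ≈ 54.5 hours.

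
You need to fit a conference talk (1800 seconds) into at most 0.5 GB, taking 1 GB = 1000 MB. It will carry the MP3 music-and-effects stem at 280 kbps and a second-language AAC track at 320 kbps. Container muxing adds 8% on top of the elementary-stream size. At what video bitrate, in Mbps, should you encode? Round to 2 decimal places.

Budget: 0.5 GB = 4000.0 Mb.
Stream payload after overhead: 4000.0 / 1.08 = 3703.7 Mb.
Total bitrate budget: 3703.7 Mb / 1800 s = 2.058 Mbps.
Audio total: 280 + 320 = 600 kbps = 0.600 Mbps.
Video: 2.058 − 0.600 = 1.458 Mbps.

1.46 Mbps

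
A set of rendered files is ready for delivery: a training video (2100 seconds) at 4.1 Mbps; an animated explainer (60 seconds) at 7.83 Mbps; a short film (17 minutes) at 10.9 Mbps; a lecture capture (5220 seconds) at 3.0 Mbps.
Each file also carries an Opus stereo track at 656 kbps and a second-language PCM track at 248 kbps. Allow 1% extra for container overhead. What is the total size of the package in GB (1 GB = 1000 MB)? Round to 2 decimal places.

5.49 GB

Audio total: 656 + 248 = 904 kbps = 0.904 Mbps.
training video: 5.004 Mbps × 2100 s × 1.01 = 10613.5 Mb
animated explainer: 8.734 Mbps × 60 s × 1.01 = 529.3 Mb
short film: 11.804 Mbps × 1020 s × 1.01 = 12160.5 Mb
lecture capture: 3.904 Mbps × 5220 s × 1.01 = 20582.7 Mb
Total: 43885.9 Mb = 5485.7 MB.
= 5.486 GB.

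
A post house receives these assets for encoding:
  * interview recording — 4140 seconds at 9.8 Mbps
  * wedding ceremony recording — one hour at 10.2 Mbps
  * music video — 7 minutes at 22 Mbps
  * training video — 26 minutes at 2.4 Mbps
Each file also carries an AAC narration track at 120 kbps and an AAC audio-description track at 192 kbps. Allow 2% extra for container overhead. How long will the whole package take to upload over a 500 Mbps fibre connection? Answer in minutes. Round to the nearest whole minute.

3 minutes

Audio total: 120 + 192 = 312 kbps = 0.312 Mbps.
interview recording: 10.112 Mbps × 4140 s × 1.02 = 42701.0 Mb
wedding ceremony recording: 10.512 Mbps × 3600 s × 1.02 = 38600.1 Mb
music video: 22.312 Mbps × 420 s × 1.02 = 9558.5 Mb
training video: 2.712 Mbps × 1560 s × 1.02 = 4315.3 Mb
Total: 95174.8 Mb = 11896.9 MB.
At 500 Mbps: 95174.8 / 500 = 190 s ≈ 3.17 minutes.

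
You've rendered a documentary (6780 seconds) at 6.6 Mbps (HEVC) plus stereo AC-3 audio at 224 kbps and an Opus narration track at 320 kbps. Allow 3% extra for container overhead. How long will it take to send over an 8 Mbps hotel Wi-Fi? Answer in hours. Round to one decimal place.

1.7 hours

Audio total: 224 + 320 = 544 kbps = 0.544 Mbps.
Total bitrate: 7.144 Mbps.
File: 7.144 Mbps × 6780 s = 48436.3 Mb.
With 3% container overhead: ×1.03. → 49889.4 Mb.
At 8 Mbps: 49889.4 / 8 = 6236.2 s ≈ 1.73 hours.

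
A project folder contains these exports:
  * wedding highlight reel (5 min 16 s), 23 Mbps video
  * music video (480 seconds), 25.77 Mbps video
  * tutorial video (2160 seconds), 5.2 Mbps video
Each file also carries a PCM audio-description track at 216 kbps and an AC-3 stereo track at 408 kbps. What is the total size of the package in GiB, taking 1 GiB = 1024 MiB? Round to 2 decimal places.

Audio total: 216 + 408 = 624 kbps = 0.624 Mbps.
wedding highlight reel: 23.624 Mbps × 316 s = 7465.2 Mb
music video: 26.394 Mbps × 480 s = 12669.1 Mb
tutorial video: 5.824 Mbps × 2160 s = 12579.8 Mb
Total: 32714.1 Mb = 4089.3 MB.
= 3.808 GiB.

3.81 GiB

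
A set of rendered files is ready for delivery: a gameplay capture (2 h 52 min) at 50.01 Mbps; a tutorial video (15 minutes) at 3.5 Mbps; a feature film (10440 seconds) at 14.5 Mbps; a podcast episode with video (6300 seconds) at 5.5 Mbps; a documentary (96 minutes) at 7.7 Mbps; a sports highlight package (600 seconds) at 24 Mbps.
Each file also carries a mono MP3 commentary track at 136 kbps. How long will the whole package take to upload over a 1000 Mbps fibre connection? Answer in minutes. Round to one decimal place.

12.8 minutes

Audio: 136 kbps = 0.136 Mbps.
gameplay capture: 50.146 Mbps × 10320 s = 517506.7 Mb
tutorial video: 3.636 Mbps × 900 s = 3272.4 Mb
feature film: 14.636 Mbps × 10440 s = 152799.8 Mb
podcast episode with video: 5.636 Mbps × 6300 s = 35506.8 Mb
documentary: 7.836 Mbps × 5760 s = 45135.4 Mb
sports highlight package: 24.136 Mbps × 600 s = 14481.6 Mb
Total: 768702.7 Mb = 96087.8 MB.
At 1000 Mbps: 768702.7 / 1000 = 769 s ≈ 12.8 minutes.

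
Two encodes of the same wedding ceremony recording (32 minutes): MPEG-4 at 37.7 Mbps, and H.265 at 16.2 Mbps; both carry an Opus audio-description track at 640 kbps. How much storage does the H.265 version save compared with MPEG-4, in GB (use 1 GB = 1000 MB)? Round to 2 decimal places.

32 min = 1920 s
Audio: 640 kbps = 0.640 Mbps.
MPEG-4: 38.340 Mbps × 1920 s = 73612.8 Mb = 9.202 GB.
H.265: 16.840 Mbps × 1920 s = 32332.8 Mb = 4.042 GB.
Saving: 9.202 − 4.042 = 5.160 GB.

5.16 GB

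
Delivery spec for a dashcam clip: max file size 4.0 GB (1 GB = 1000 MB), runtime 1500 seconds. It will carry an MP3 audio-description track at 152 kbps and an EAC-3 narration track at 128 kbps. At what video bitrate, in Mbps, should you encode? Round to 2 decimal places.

21.05 Mbps

Budget: 4.0 GB = 32000.0 Mb.
Total bitrate budget: 32000.0 Mb / 1500 s = 21.333 Mbps.
Audio total: 152 + 128 = 280 kbps = 0.280 Mbps.
Video: 21.333 − 0.280 = 21.053 Mbps.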